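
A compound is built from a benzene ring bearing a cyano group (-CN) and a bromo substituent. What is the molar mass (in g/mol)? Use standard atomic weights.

182.02 g/mol

Atom tally by fragment:
  benzene ring core → C:6 H:6
  (− 2 ring H displaced by substituents)
  + CN → C:1 N:1
  + Br → Br:1
Element totals:
  C: 7
  H: 4
  Br: 1
  N: 1
Molecular formula: C7H4BrN.
  M = 7(12.011) + 4(1.008) + 79.904 + 14.007
    = 84.077 + 4.032 + 79.904 + 14.007 = 182.020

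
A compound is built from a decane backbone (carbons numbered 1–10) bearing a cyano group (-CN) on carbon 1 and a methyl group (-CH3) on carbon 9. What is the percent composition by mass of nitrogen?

Atom tally by fragment:
  NCCH2 → C:2 H:2 N:1
  CH2 → C:1 H:2
  CH2 → C:1 H:2
  CH2 → C:1 H:2
  CH2 → C:1 H:2
  CH2 → C:1 H:2
  CH2 → C:1 H:2
  CH2 → C:1 H:2
  CH(CH3) → C:2 H:4
  CH3 → C:1 H:3
Element totals:
  C: 12
  H: 23
  N: 1
Molecular formula: C12H23N.
Molar mass = 181.323 g/mol.
Mass from N: 1 × 14.007 = 14.007 g/mol.
%N = 14.007 / 181.323 × 100 = 7.72%.

7.72%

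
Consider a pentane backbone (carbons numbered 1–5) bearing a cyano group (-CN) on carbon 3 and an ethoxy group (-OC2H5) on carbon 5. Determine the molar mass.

141.21 g/mol

Atom tally by fragment:
  CH3 → C:1 H:3
  CH2 → C:1 H:2
  CH(CN) → C:2 H:1 N:1
  CH2 → C:1 H:2
  CH2OC2H5 → C:3 H:7 O:1
Element totals:
  C: 8
  H: 15
  N: 1
  O: 1
Molecular formula: C8H15NO.
  M = 8(12.011) + 15(1.008) + 14.007 + 15.999
    = 96.088 + 15.120 + 14.007 + 15.999 = 141.214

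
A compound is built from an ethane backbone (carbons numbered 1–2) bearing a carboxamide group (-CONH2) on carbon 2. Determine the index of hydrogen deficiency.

1

Atom tally by fragment:
  CH3 → C:1 H:3
  CH2CONH2 → C:2 H:4 O:1 N:1
Element totals:
  C: 3
  H: 7
  N: 1
  O: 1
Molecular formula: C3H7NO.
DoU = (2C + 2 + N − H − X) / 2 = (2·3 + 2 + 1 − 7 − 0) / 2 = 1.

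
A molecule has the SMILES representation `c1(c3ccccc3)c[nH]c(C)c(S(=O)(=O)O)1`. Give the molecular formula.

C11H11NO3S

Atom tally by fragment:
  pyrrole ring core → C:4 H:5 N:1
  (− 3 ring H displaced by substituents)
  + C6H5 → C:6 H:5
  + CH3 → C:1 H:3
  + SO3H → S:1 O:3 H:1
Element totals:
  C: 11
  H: 11
  N: 1
  O: 3
  S: 1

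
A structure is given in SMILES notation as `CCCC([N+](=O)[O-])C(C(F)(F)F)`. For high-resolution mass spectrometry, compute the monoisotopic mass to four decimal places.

Atom tally by fragment:
  CH3 → C:1 H:3
  CH2 → C:1 H:2
  CH2 → C:1 H:2
  CH(NO2) → C:1 H:1 N:1 O:2
  CH2CF3 → C:2 H:2 F:3
Element totals:
  C: 6
  H: 10
  F: 3
  N: 1
  O: 2
Molecular formula: C6H10F3NO2.
  M = 6(12.0) + 10(1.007825) + 3(18.998403) + 14.003074 + 2(15.994915)
    = 72.000000 + 10.078250 + 56.995209 + 14.003074 + 31.989830 = 185.066363

185.0664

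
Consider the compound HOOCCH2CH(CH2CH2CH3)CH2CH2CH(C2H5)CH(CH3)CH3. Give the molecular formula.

C14H28O2

Atom tally by fragment:
  HOOCCH2 → C:2 H:3 O:2
  CH(CH2CH2CH3) → C:4 H:8
  CH2 → C:1 H:2
  CH2 → C:1 H:2
  CH(C2H5) → C:3 H:6
  CH(CH3) → C:2 H:4
  CH3 → C:1 H:3
Element totals:
  C: 14
  H: 28
  O: 2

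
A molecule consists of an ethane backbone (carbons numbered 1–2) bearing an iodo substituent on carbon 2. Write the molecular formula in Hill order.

Atom tally by fragment:
  CH3 → C:1 H:3
  CH2I → C:1 H:2 I:1
Element totals:
  C: 2
  H: 5
  I: 1

C2H5I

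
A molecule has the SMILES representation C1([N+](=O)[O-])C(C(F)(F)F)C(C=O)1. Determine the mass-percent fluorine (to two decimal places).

31.13%

Atom tally by fragment:
  cyclopropane ring core → C:3 H:6
  (− 3 ring H displaced by substituents)
  + NO2 → N:1 O:2
  + CF3 → C:1 F:3
  + CHO → C:1 H:1 O:1
Element totals:
  C: 5
  H: 4
  F: 3
  N: 1
  O: 3
Molecular formula: C5H4F3NO3.
Molar mass = 183.085 g/mol.
Mass from F: 3 × 18.998 = 56.994 g/mol.
%F = 56.994 / 183.085 × 100 = 31.13%.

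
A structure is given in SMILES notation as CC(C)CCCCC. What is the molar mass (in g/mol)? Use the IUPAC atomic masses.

114.23 g/mol

Atom tally by fragment:
  CH3 → C:1 H:3
  CH(CH3) → C:2 H:4
  CH2 → C:1 H:2
  CH2 → C:1 H:2
  CH2 → C:1 H:2
  CH2 → C:1 H:2
  CH3 → C:1 H:3
Element totals:
  C: 8
  H: 18
Molecular formula: C8H18.
  M = 8(12.011) + 18(1.008)
    = 96.088 + 18.144 = 114.232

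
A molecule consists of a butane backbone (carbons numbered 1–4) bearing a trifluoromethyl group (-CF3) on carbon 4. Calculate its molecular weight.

126.12 g/mol

Atom tally by fragment:
  CH3 → C:1 H:3
  CH2 → C:1 H:2
  CH2 → C:1 H:2
  CH2CF3 → C:2 H:2 F:3
Element totals:
  C: 5
  H: 9
  F: 3
Molecular formula: C5H9F3.
  M = 5(12.011) + 9(1.008) + 3(18.998)
    = 60.055 + 9.072 + 56.994 = 126.121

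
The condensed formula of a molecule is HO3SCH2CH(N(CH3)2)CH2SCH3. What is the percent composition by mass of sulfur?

30.06%

Atom tally by fragment:
  HO3SCH2 → C:1 H:3 S:1 O:3
  CH(N(CH3)2) → C:3 H:7 N:1
  CH2SCH3 → C:2 H:5 S:1
Element totals:
  C: 6
  H: 15
  N: 1
  O: 3
  S: 2
Molecular formula: C6H15NO3S2.
Molar mass = 213.310 g/mol.
Mass from S: 2 × 32.06 = 64.120 g/mol.
%S = 64.120 / 213.310 × 100 = 30.06%.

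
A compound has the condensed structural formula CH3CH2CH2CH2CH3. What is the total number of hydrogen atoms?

12

Atom tally by fragment:
  CH3 → C:1 H:3
  CH2 → C:1 H:2
  CH2 → C:1 H:2
  CH2 → C:1 H:2
  CH3 → C:1 H:3
Element totals:
  C: 5
  H: 12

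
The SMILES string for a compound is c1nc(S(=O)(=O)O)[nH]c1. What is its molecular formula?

C3H4N2O3S

Atom tally by fragment:
  imidazole ring core → C:3 H:4 N:2
  (− 1 ring H displaced by substituents)
  + SO3H → S:1 O:3 H:1
Element totals:
  C: 3
  H: 4
  N: 2
  O: 3
  S: 1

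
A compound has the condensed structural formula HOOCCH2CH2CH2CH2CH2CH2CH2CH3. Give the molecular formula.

Atom tally by fragment:
  HOOCCH2 → C:2 H:3 O:2
  CH2 → C:1 H:2
  CH2 → C:1 H:2
  CH2 → C:1 H:2
  CH2 → C:1 H:2
  CH2 → C:1 H:2
  CH2 → C:1 H:2
  CH3 → C:1 H:3
Element totals:
  C: 9
  H: 18
  O: 2

C9H18O2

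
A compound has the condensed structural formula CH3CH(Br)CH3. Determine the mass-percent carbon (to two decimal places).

Atom tally by fragment:
  CH3 → C:1 H:3
  CH(Br) → C:1 H:1 Br:1
  CH3 → C:1 H:3
Element totals:
  C: 3
  H: 7
  Br: 1
Molecular formula: C3H7Br.
Molar mass = 122.993 g/mol.
Mass from C: 3 × 12.011 = 36.033 g/mol.
%C = 36.033 / 122.993 × 100 = 29.30%.

29.30%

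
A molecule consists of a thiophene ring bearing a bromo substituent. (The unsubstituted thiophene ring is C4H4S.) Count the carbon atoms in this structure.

4

Atom tally by fragment:
  thiophene ring core → C:4 H:4 S:1
  (− 1 ring H displaced by substituents)
  + Br → Br:1
Element totals:
  C: 4
  H: 3
  Br: 1
  S: 1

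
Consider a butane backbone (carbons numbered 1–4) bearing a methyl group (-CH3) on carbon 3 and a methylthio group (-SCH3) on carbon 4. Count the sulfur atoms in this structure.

1

Atom tally by fragment:
  CH3 → C:1 H:3
  CH2 → C:1 H:2
  CH(CH3) → C:2 H:4
  CH2SCH3 → C:2 H:5 S:1
Element totals:
  C: 6
  H: 14
  S: 1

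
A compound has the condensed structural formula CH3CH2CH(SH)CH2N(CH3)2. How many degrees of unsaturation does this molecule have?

0

Atom tally by fragment:
  CH3 → C:1 H:3
  CH2 → C:1 H:2
  CH(SH) → C:1 H:2 S:1
  CH2N(CH3)2 → C:3 H:8 N:1
Element totals:
  C: 6
  H: 15
  N: 1
  S: 1
Molecular formula: C6H15NS.
DoU = (2C + 2 + N − H − X) / 2 = (2·6 + 2 + 1 − 15 − 0) / 2 = 0.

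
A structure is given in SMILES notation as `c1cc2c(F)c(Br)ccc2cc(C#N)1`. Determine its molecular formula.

Atom tally by fragment:
  naphthalene ring system core → C:10 H:8
  (− 3 ring H displaced by substituents)
  + F → F:1
  + Br → Br:1
  + CN → C:1 N:1
Element totals:
  C: 11
  H: 5
  Br: 1
  F: 1
  N: 1

C11H5BrFN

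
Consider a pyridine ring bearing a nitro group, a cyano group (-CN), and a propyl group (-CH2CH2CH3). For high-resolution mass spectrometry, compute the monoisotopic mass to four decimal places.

Atom tally by fragment:
  pyridine ring core → C:5 H:5 N:1
  (− 3 ring H displaced by substituents)
  + NO2 → N:1 O:2
  + CN → C:1 N:1
  + CH2CH2CH3 → C:3 H:7
Element totals:
  C: 9
  H: 9
  N: 3
  O: 2
Molecular formula: C9H9N3O2.
  M = 9(12.0) + 9(1.007825) + 3(14.003074) + 2(15.994915)
    = 108.000000 + 9.070425 + 42.009222 + 31.989830 = 191.069477

191.0695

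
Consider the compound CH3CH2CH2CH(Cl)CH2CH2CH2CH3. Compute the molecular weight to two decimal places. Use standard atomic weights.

Element totals:
  C: 8
  H: 17
  Cl: 1
Molecular formula: C8H17Cl.
  M = 8(12.011) + 17(1.008) + 35.45
    = 96.088 + 17.136 + 35.450 = 148.674

148.67 g/mol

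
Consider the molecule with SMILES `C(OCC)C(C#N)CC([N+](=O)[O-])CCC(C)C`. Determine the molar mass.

Atom tally by fragment:
  C2H5OCH2 → C:3 H:7 O:1
  CH(CN) → C:2 H:1 N:1
  CH2 → C:1 H:2
  CH(NO2) → C:1 H:1 N:1 O:2
  CH2 → C:1 H:2
  CH2 → C:1 H:2
  CH(CH3) → C:2 H:4
  CH3 → C:1 H:3
Element totals:
  C: 12
  H: 22
  N: 2
  O: 3
Molecular formula: C12H22N2O3.
  M = 12(12.011) + 22(1.008) + 2(14.007) + 3(15.999)
    = 144.132 + 22.176 + 28.014 + 47.997 = 242.319

242.32 g/mol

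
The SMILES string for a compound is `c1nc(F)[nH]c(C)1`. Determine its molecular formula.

Atom tally by fragment:
  imidazole ring core → C:3 H:4 N:2
  (− 2 ring H displaced by substituents)
  + F → F:1
  + CH3 → C:1 H:3
Element totals:
  C: 4
  H: 5
  F: 1
  N: 2

C4H5FN2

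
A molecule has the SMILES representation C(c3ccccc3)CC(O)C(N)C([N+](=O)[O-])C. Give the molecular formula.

Atom tally by fragment:
  C6H5CH2 → C:7 H:7
  CH2 → C:1 H:2
  CH(OH) → C:1 H:2 O:1
  CH(NH2) → C:1 H:3 N:1
  CH(NO2) → C:1 H:1 N:1 O:2
  CH3 → C:1 H:3
Element totals:
  C: 12
  H: 18
  N: 2
  O: 3

C12H18N2O3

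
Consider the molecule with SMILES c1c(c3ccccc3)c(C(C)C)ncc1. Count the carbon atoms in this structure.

14

Atom tally by fragment:
  pyridine ring core → C:5 H:5 N:1
  (− 2 ring H displaced by substituents)
  + C6H5 → C:6 H:5
  + CH(CH3)2 → C:3 H:7
Element totals:
  C: 14
  H: 15
  N: 1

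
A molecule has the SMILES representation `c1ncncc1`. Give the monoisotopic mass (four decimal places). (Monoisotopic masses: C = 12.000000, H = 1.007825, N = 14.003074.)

80.0374

Atom tally by fragment:
  pyrimidine ring core → C:4 H:4 N:2
Element totals:
  C: 4
  H: 4
  N: 2
Molecular formula: C4H4N2.
  M = 4(12.0) + 4(1.007825) + 2(14.003074)
    = 48.000000 + 4.031300 + 28.006148 = 80.037448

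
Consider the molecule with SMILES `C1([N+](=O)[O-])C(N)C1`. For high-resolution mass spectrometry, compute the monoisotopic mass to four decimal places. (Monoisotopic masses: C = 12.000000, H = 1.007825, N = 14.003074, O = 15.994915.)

102.0429

Atom tally by fragment:
  cyclopropane ring core → C:3 H:6
  (− 2 ring H displaced by substituents)
  + NO2 → N:1 O:2
  + NH2 → N:1 H:2
Element totals:
  C: 3
  H: 6
  N: 2
  O: 2
Molecular formula: C3H6N2O2.
  M = 3(12.0) + 6(1.007825) + 2(14.003074) + 2(15.994915)
    = 36.000000 + 6.046950 + 28.006148 + 31.989830 = 102.042928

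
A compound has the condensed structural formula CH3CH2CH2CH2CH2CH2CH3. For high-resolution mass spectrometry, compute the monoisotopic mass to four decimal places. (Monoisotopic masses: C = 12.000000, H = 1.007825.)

100.1252

Element totals:
  C: 7
  H: 16
Molecular formula: C7H16.
  M = 7(12.0) + 16(1.007825)
    = 84.000000 + 16.125200 = 100.125200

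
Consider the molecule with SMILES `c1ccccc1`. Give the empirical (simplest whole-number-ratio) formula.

CH

Atom tally by fragment:
  benzene ring core → C:6 H:6
Element totals:
  C: 6
  H: 6
Molecular formula: C6H6.
gcd of subscripts = 6; dividing each by 6:
  C: 6/6 = 1
  H: 6/6 = 1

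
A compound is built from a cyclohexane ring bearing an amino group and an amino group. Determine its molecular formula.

Atom tally by fragment:
  cyclohexane ring core → C:6 H:12
  (− 2 ring H displaced by substituents)
  + NH2 → N:1 H:2
  + NH2 → N:1 H:2
Element totals:
  C: 6
  H: 14
  N: 2

C6H14N2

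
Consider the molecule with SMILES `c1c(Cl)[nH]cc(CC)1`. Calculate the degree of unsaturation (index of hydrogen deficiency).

Atom tally by fragment:
  pyrrole ring core → C:4 H:5 N:1
  (− 2 ring H displaced by substituents)
  + Cl → Cl:1
  + C2H5 → C:2 H:5
Element totals:
  C: 6
  H: 8
  Cl: 1
  N: 1
Molecular formula: C6H8ClN.
DoU = (2C + 2 + N − H − X) / 2 = (2·6 + 2 + 1 − 8 − 1) / 2 = 3.

3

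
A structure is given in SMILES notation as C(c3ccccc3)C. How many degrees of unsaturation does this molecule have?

Atom tally by fragment:
  C6H5CH2 → C:7 H:7
  CH3 → C:1 H:3
Element totals:
  C: 8
  H: 10
Molecular formula: C8H10.
DoU = (2C + 2 + N − H − X) / 2 = (2·8 + 2 + 0 − 10 − 0) / 2 = 4.

4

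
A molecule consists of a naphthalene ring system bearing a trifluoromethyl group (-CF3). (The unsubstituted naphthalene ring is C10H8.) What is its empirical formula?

Atom tally by fragment:
  naphthalene ring system core → C:10 H:8
  (− 1 ring H displaced by substituents)
  + CF3 → C:1 F:3
Element totals:
  C: 11
  H: 7
  F: 3
Molecular formula: C11H7F3.
gcd of subscripts (11, 3, 7) = 1, so the empirical formula equals the molecular formula.

C11H7F3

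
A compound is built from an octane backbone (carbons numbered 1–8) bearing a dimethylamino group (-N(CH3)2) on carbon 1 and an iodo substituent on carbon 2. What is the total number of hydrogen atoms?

Atom tally by fragment:
  (CH3)2NCH2 → C:3 H:8 N:1
  CH(I) → C:1 H:1 I:1
  CH2 → C:1 H:2
  CH2 → C:1 H:2
  CH2 → C:1 H:2
  CH2 → C:1 H:2
  CH2 → C:1 H:2
  CH3 → C:1 H:3
Element totals:
  C: 10
  H: 22
  I: 1
  N: 1

22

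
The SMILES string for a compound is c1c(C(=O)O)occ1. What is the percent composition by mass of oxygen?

Atom tally by fragment:
  furan ring core → C:4 H:4 O:1
  (− 1 ring H displaced by substituents)
  + COOH → C:1 H:1 O:2
Element totals:
  C: 5
  H: 4
  O: 3
Molecular formula: C5H4O3.
Molar mass = 112.084 g/mol.
Mass from O: 3 × 15.999 = 47.997 g/mol.
%O = 47.997 / 112.084 × 100 = 42.82%.

42.82%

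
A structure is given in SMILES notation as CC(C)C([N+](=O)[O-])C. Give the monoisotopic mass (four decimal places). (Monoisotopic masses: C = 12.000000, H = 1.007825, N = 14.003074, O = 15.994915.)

117.0790

Atom tally by fragment:
  CH3 → C:1 H:3
  CH(CH3) → C:2 H:4
  CH(NO2) → C:1 H:1 N:1 O:2
  CH3 → C:1 H:3
Element totals:
  C: 5
  H: 11
  N: 1
  O: 2
Molecular formula: C5H11NO2.
  M = 5(12.0) + 11(1.007825) + 14.003074 + 2(15.994915)
    = 60.000000 + 11.086075 + 14.003074 + 31.989830 = 117.078979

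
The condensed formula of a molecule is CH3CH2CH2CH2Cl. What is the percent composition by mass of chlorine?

Atom tally by fragment:
  CH3 → C:1 H:3
  CH2 → C:1 H:2
  CH2 → C:1 H:2
  CH2Cl → C:1 H:2 Cl:1
Element totals:
  C: 4
  H: 9
  Cl: 1
Molecular formula: C4H9Cl.
Molar mass = 92.566 g/mol.
Mass from Cl: 1 × 35.45 = 35.450 g/mol.
%Cl = 35.450 / 92.566 × 100 = 38.30%.

38.30%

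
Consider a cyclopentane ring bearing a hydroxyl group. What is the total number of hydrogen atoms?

10

Atom tally by fragment:
  cyclopentane ring core → C:5 H:10
  (− 1 ring H displaced by substituents)
  + OH → O:1 H:1
Element totals:
  C: 5
  H: 10
  O: 1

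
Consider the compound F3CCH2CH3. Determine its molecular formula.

Element totals:
  C: 3
  H: 5
  F: 3

C3H5F3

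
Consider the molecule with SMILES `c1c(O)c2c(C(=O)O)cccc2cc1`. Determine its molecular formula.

Atom tally by fragment:
  naphthalene ring system core → C:10 H:8
  (− 2 ring H displaced by substituents)
  + OH → O:1 H:1
  + COOH → C:1 H:1 O:2
Element totals:
  C: 11
  H: 8
  O: 3

C11H8O3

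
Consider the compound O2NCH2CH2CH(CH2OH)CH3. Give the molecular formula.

Element totals:
  C: 5
  H: 11
  N: 1
  O: 3

C5H11NO3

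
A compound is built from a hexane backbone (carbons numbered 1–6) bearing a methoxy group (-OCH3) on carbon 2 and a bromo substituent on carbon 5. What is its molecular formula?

Atom tally by fragment:
  CH3 → C:1 H:3
  CH(OCH3) → C:2 H:4 O:1
  CH2 → C:1 H:2
  CH2 → C:1 H:2
  CH(Br) → C:1 H:1 Br:1
  CH3 → C:1 H:3
Element totals:
  C: 7
  H: 15
  Br: 1
  O: 1

C7H15BrO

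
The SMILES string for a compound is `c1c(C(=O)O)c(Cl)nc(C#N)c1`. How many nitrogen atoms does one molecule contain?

Atom tally by fragment:
  pyridine ring core → C:5 H:5 N:1
  (− 3 ring H displaced by substituents)
  + COOH → C:1 H:1 O:2
  + Cl → Cl:1
  + CN → C:1 N:1
Element totals:
  C: 7
  H: 3
  Cl: 1
  N: 2
  O: 2

2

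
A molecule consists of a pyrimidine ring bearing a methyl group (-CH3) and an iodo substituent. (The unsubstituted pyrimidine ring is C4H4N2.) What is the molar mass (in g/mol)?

Atom tally by fragment:
  pyrimidine ring core → C:4 H:4 N:2
  (− 2 ring H displaced by substituents)
  + CH3 → C:1 H:3
  + I → I:1
Element totals:
  C: 5
  H: 5
  I: 1
  N: 2
Molecular formula: C5H5IN2.
  M = 5(12.011) + 5(1.008) + 126.904 + 2(14.007)
    = 60.055 + 5.040 + 126.904 + 28.014 = 220.013

220.01 g/mol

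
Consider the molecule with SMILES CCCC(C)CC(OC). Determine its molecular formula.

C8H18O

Atom tally by fragment:
  CH3 → C:1 H:3
  CH2 → C:1 H:2
  CH2 → C:1 H:2
  CH(CH3) → C:2 H:4
  CH2 → C:1 H:2
  CH2OCH3 → C:2 H:5 O:1
Element totals:
  C: 8
  H: 18
  O: 1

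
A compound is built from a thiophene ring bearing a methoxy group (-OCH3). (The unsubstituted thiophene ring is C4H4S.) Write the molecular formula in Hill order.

C5H6OS

Atom tally by fragment:
  thiophene ring core → C:4 H:4 S:1
  (− 1 ring H displaced by substituents)
  + OCH3 → C:1 H:3 O:1
Element totals:
  C: 5
  H: 6
  O: 1
  S: 1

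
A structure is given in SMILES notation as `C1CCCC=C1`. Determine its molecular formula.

C6H10

Atom tally by fragment:
  cyclohexene ring core → C:6 H:10
Element totals:
  C: 6
  H: 10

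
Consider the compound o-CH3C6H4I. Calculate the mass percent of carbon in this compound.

38.56%

Element totals:
  C: 7
  H: 7
  I: 1
Molecular formula: C7H7I.
Molar mass = 218.037 g/mol.
Mass from C: 7 × 12.011 = 84.077 g/mol.
%C = 84.077 / 218.037 × 100 = 38.56%.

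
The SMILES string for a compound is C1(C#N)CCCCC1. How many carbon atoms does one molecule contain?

Atom tally by fragment:
  cyclohexane ring core → C:6 H:12
  (− 1 ring H displaced by substituents)
  + CN → C:1 N:1
Element totals:
  C: 7
  H: 11
  N: 1

7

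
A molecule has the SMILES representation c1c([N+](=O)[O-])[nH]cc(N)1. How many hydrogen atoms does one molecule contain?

5

Atom tally by fragment:
  pyrrole ring core → C:4 H:5 N:1
  (− 2 ring H displaced by substituents)
  + NO2 → N:1 O:2
  + NH2 → N:1 H:2
Element totals:
  C: 4
  H: 5
  N: 3
  O: 2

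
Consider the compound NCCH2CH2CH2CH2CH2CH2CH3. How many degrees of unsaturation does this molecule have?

Element totals:
  C: 8
  H: 15
  N: 1
Molecular formula: C8H15N.
DoU = (2C + 2 + N − H − X) / 2 = (2·8 + 2 + 1 − 15 − 0) / 2 = 2.

2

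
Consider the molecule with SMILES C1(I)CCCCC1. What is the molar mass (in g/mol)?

210.06 g/mol

Atom tally by fragment:
  cyclohexane ring core → C:6 H:12
  (− 1 ring H displaced by substituents)
  + I → I:1
Element totals:
  C: 6
  H: 11
  I: 1
Molecular formula: C6H11I.
  M = 6(12.011) + 11(1.008) + 126.904
    = 72.066 + 11.088 + 126.904 = 210.058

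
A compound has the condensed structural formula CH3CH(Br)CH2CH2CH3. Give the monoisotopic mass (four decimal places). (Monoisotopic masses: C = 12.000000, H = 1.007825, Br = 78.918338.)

Element totals:
  C: 5
  H: 11
  Br: 1
Molecular formula: C5H11Br.
  M = 5(12.0) + 11(1.007825) + 78.918338
    = 60.000000 + 11.086075 + 78.918338 = 150.004413

150.0044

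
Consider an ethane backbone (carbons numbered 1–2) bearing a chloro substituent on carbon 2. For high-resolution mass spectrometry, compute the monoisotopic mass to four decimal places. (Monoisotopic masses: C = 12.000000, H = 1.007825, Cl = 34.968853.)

Atom tally by fragment:
  CH3 → C:1 H:3
  CH2Cl → C:1 H:2 Cl:1
Element totals:
  C: 2
  H: 5
  Cl: 1
Molecular formula: C2H5Cl.
  M = 2(12.0) + 5(1.007825) + 34.968853
    = 24.000000 + 5.039125 + 34.968853 = 64.007978

64.0080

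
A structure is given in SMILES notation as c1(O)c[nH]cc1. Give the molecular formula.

C4H5NO

Atom tally by fragment:
  pyrrole ring core → C:4 H:5 N:1
  (− 1 ring H displaced by substituents)
  + OH → O:1 H:1
Element totals:
  C: 4
  H: 5
  N: 1
  O: 1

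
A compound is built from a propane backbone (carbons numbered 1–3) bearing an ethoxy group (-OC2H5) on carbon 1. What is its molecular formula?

Atom tally by fragment:
  C2H5OCH2 → C:3 H:7 O:1
  CH2 → C:1 H:2
  CH3 → C:1 H:3
Element totals:
  C: 5
  H: 12
  O: 1

C5H12O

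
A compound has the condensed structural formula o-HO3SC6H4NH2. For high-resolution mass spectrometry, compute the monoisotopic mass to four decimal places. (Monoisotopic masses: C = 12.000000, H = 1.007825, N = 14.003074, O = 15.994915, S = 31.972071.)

Element totals:
  C: 6
  H: 7
  N: 1
  O: 3
  S: 1
Molecular formula: C6H7NO3S.
  M = 6(12.0) + 7(1.007825) + 14.003074 + 3(15.994915) + 31.972071
    = 72.000000 + 7.054775 + 14.003074 + 47.984745 + 31.972071 = 173.014665

173.0147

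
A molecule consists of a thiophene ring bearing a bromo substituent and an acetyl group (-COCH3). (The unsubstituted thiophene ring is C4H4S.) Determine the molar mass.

Atom tally by fragment:
  thiophene ring core → C:4 H:4 S:1
  (− 2 ring H displaced by substituents)
  + Br → Br:1
  + COCH3 → C:2 H:3 O:1
Element totals:
  C: 6
  H: 5
  Br: 1
  O: 1
  S: 1
Molecular formula: C6H5BrOS.
  M = 6(12.011) + 5(1.008) + 79.904 + 15.999 + 32.06
    = 72.066 + 5.040 + 79.904 + 15.999 + 32.060 = 205.069

205.07 g/mol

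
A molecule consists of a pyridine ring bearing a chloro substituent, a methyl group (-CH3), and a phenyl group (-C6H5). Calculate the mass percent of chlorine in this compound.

Atom tally by fragment:
  pyridine ring core → C:5 H:5 N:1
  (− 3 ring H displaced by substituents)
  + Cl → Cl:1
  + CH3 → C:1 H:3
  + C6H5 → C:6 H:5
Element totals:
  C: 12
  H: 10
  Cl: 1
  N: 1
Molecular formula: C12H10ClN.
Molar mass = 203.669 g/mol.
Mass from Cl: 1 × 35.45 = 35.450 g/mol.
%Cl = 35.450 / 203.669 × 100 = 17.41%.

17.41%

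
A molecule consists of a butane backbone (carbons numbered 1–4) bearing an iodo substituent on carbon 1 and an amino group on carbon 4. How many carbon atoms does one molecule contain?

4

Atom tally by fragment:
  ICH2 → C:1 H:2 I:1
  CH2 → C:1 H:2
  CH2 → C:1 H:2
  CH2NH2 → C:1 H:4 N:1
Element totals:
  C: 4
  H: 10
  I: 1
  N: 1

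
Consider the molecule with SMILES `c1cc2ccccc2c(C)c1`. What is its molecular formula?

Atom tally by fragment:
  naphthalene ring system core → C:10 H:8
  (− 1 ring H displaced by substituents)
  + CH3 → C:1 H:3
Element totals:
  C: 11
  H: 10

C11H10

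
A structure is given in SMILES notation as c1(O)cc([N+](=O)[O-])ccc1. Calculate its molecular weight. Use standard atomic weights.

Atom tally by fragment:
  benzene ring core → C:6 H:6
  (− 2 ring H displaced by substituents)
  + OH → O:1 H:1
  + NO2 → N:1 O:2
Element totals:
  C: 6
  H: 5
  N: 1
  O: 3
Molecular formula: C6H5NO3.
  M = 6(12.011) + 5(1.008) + 14.007 + 3(15.999)
    = 72.066 + 5.040 + 14.007 + 47.997 = 139.110

139.11 g/mol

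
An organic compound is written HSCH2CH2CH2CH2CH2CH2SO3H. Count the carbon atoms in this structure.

Atom tally by fragment:
  HSCH2 → C:1 H:3 S:1
  CH2 → C:1 H:2
  CH2 → C:1 H:2
  CH2 → C:1 H:2
  CH2 → C:1 H:2
  CH2SO3H → C:1 H:3 S:1 O:3
Element totals:
  C: 6
  H: 14
  O: 3
  S: 2

6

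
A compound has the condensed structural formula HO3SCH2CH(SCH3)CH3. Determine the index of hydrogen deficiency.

0

Element totals:
  C: 4
  H: 10
  O: 3
  S: 2
Molecular formula: C4H10O3S2.
DoU = (2C + 2 + N − H − X) / 2 = (2·4 + 2 + 0 − 10 − 0) / 2 = 0.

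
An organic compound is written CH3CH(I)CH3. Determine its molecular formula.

C3H7I

Atom tally by fragment:
  CH3 → C:1 H:3
  CH(I) → C:1 H:1 I:1
  CH3 → C:1 H:3
Element totals:
  C: 3
  H: 7
  I: 1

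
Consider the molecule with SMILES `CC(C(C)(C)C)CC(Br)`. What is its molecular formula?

Atom tally by fragment:
  CH3 → C:1 H:3
  CH(C(CH3)3) → C:5 H:10
  CH2 → C:1 H:2
  CH2Br → C:1 H:2 Br:1
Element totals:
  C: 8
  H: 17
  Br: 1

C8H17Br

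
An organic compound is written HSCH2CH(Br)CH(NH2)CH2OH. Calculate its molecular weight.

200.09 g/mol

Element totals:
  C: 4
  H: 10
  Br: 1
  N: 1
  O: 1
  S: 1
Molecular formula: C4H10BrNOS.
  M = 4(12.011) + 10(1.008) + 79.904 + 14.007 + 15.999 + 32.06
    = 48.044 + 10.080 + 79.904 + 14.007 + 15.999 + 32.060 = 200.094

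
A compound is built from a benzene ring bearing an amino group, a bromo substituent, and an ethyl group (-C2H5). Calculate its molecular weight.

Atom tally by fragment:
  benzene ring core → C:6 H:6
  (− 3 ring H displaced by substituents)
  + NH2 → N:1 H:2
  + Br → Br:1
  + C2H5 → C:2 H:5
Element totals:
  C: 8
  H: 10
  Br: 1
  N: 1
Molecular formula: C8H10BrN.
  M = 8(12.011) + 10(1.008) + 79.904 + 14.007
    = 96.088 + 10.080 + 79.904 + 14.007 = 200.079

200.08 g/mol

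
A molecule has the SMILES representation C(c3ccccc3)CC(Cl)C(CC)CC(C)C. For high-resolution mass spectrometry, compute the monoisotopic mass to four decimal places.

252.1645

Atom tally by fragment:
  C6H5CH2 → C:7 H:7
  CH2 → C:1 H:2
  CH(Cl) → C:1 H:1 Cl:1
  CH(C2H5) → C:3 H:6
  CH2 → C:1 H:2
  CH(CH3) → C:2 H:4
  CH3 → C:1 H:3
Element totals:
  C: 16
  H: 25
  Cl: 1
Molecular formula: C16H25Cl.
  M = 16(12.0) + 25(1.007825) + 34.968853
    = 192.000000 + 25.195625 + 34.968853 = 252.164478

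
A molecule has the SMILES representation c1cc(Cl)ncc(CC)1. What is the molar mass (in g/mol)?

Atom tally by fragment:
  pyridine ring core → C:5 H:5 N:1
  (− 2 ring H displaced by substituents)
  + Cl → Cl:1
  + C2H5 → C:2 H:5
Element totals:
  C: 7
  H: 8
  Cl: 1
  N: 1
Molecular formula: C7H8ClN.
  M = 7(12.011) + 8(1.008) + 35.45 + 14.007
    = 84.077 + 8.064 + 35.450 + 14.007 = 141.598

141.60 g/mol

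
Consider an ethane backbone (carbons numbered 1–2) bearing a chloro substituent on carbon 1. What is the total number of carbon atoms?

Atom tally by fragment:
  ClCH2 → C:1 H:2 Cl:1
  CH3 → C:1 H:3
Element totals:
  C: 2
  H: 5
  Cl: 1

2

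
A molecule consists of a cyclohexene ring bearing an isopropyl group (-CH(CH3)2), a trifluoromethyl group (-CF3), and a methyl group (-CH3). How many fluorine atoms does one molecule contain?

3

Atom tally by fragment:
  cyclohexene ring core → C:6 H:10
  (− 3 ring H displaced by substituents)
  + CH(CH3)2 → C:3 H:7
  + CF3 → C:1 F:3
  + CH3 → C:1 H:3
Element totals:
  C: 11
  H: 17
  F: 3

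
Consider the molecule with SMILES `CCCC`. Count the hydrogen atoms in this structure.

Atom tally by fragment:
  CH3 → C:1 H:3
  CH2 → C:1 H:2
  CH2 → C:1 H:2
  CH3 → C:1 H:3
Element totals:
  C: 4
  H: 10

10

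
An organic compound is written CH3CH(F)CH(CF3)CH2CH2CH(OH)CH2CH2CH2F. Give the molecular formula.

C10H17F5O

Atom tally by fragment:
  CH3 → C:1 H:3
  CH(F) → C:1 H:1 F:1
  CH(CF3) → C:2 H:1 F:3
  CH2 → C:1 H:2
  CH2 → C:1 H:2
  CH(OH) → C:1 H:2 O:1
  CH2 → C:1 H:2
  CH2 → C:1 H:2
  CH2F → C:1 H:2 F:1
Element totals:
  C: 10
  H: 17
  F: 5
  O: 1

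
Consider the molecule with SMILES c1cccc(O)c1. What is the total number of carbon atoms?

Atom tally by fragment:
  benzene ring core → C:6 H:6
  (− 1 ring H displaced by substituents)
  + OH → O:1 H:1
Element totals:
  C: 6
  H: 6
  O: 1

6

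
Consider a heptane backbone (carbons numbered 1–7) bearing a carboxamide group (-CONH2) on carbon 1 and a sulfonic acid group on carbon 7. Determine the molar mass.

223.29 g/mol

Atom tally by fragment:
  H2NOCCH2 → C:2 H:4 O:1 N:1
  CH2 → C:1 H:2
  CH2 → C:1 H:2
  CH2 → C:1 H:2
  CH2 → C:1 H:2
  CH2 → C:1 H:2
  CH2SO3H → C:1 H:3 S:1 O:3
Element totals:
  C: 8
  H: 17
  N: 1
  O: 4
  S: 1
Molecular formula: C8H17NO4S.
  M = 8(12.011) + 17(1.008) + 14.007 + 4(15.999) + 32.06
    = 96.088 + 17.136 + 14.007 + 63.996 + 32.060 = 223.287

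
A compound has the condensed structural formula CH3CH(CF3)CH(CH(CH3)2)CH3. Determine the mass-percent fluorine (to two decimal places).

Atom tally by fragment:
  CH3 → C:1 H:3
  CH(CF3) → C:2 H:1 F:3
  CH(CH(CH3)2) → C:4 H:8
  CH3 → C:1 H:3
Element totals:
  C: 8
  H: 15
  F: 3
Molecular formula: C8H15F3.
Molar mass = 168.202 g/mol.
Mass from F: 3 × 18.998 = 56.994 g/mol.
%F = 56.994 / 168.202 × 100 = 33.88%.

33.88%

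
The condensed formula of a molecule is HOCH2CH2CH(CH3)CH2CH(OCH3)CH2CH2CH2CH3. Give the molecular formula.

Atom tally by fragment:
  HOCH2CH2 → C:2 H:5 O:1
  CH(CH3) → C:2 H:4
  CH2 → C:1 H:2
  CH(OCH3) → C:2 H:4 O:1
  CH2 → C:1 H:2
  CH2 → C:1 H:2
  CH2 → C:1 H:2
  CH3 → C:1 H:3
Element totals:
  C: 11
  H: 24
  O: 2

C11H24O2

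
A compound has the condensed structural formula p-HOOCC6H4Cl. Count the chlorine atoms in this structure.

1

Atom tally by fragment:
  benzene ring core → C:6 H:6
  (− 2 ring H displaced by substituents)
  + COOH → C:1 H:1 O:2
  + Cl → Cl:1
Element totals:
  C: 7
  H: 5
  Cl: 1
  O: 2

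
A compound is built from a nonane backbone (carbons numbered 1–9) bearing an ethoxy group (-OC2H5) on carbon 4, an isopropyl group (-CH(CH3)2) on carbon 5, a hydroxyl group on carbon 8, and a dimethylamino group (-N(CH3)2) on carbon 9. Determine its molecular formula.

Atom tally by fragment:
  CH3 → C:1 H:3
  CH2 → C:1 H:2
  CH2 → C:1 H:2
  CH(OC2H5) → C:3 H:6 O:1
  CH(CH(CH3)2) → C:4 H:8
  CH2 → C:1 H:2
  CH2 → C:1 H:2
  CH(OH) → C:1 H:2 O:1
  CH2N(CH3)2 → C:3 H:8 N:1
Element totals:
  C: 16
  H: 35
  N: 1
  O: 2

C16H35NO2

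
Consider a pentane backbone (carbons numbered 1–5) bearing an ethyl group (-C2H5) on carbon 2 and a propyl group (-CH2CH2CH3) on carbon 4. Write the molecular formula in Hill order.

Atom tally by fragment:
  CH3 → C:1 H:3
  CH(C2H5) → C:3 H:6
  CH2 → C:1 H:2
  CH(CH2CH2CH3) → C:4 H:8
  CH3 → C:1 H:3
Element totals:
  C: 10
  H: 22

C10H22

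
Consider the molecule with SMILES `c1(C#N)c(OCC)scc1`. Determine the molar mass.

153.20 g/mol

Atom tally by fragment:
  thiophene ring core → C:4 H:4 S:1
  (− 2 ring H displaced by substituents)
  + CN → C:1 N:1
  + OC2H5 → C:2 H:5 O:1
Element totals:
  C: 7
  H: 7
  N: 1
  O: 1
  S: 1
Molecular formula: C7H7NOS.
  M = 7(12.011) + 7(1.008) + 14.007 + 15.999 + 32.06
    = 84.077 + 7.056 + 14.007 + 15.999 + 32.060 = 153.199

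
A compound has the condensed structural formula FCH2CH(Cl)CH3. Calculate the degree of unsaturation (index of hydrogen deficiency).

Atom tally by fragment:
  FCH2 → C:1 H:2 F:1
  CH(Cl) → C:1 H:1 Cl:1
  CH3 → C:1 H:3
Element totals:
  C: 3
  H: 6
  Cl: 1
  F: 1
Molecular formula: C3H6ClF.
DoU = (2C + 2 + N − H − X) / 2 = (2·3 + 2 + 0 − 6 − 2) / 2 = 0.

0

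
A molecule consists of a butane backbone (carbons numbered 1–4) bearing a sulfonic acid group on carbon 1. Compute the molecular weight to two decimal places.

Atom tally by fragment:
  HO3SCH2 → C:1 H:3 S:1 O:3
  CH2 → C:1 H:2
  CH2 → C:1 H:2
  CH3 → C:1 H:3
Element totals:
  C: 4
  H: 10
  O: 3
  S: 1
Molecular formula: C4H10O3S.
  M = 4(12.011) + 10(1.008) + 3(15.999) + 32.06
    = 48.044 + 10.080 + 47.997 + 32.060 = 138.181

138.18 g/mol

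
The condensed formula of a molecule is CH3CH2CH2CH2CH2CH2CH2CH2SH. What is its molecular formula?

C8H18S

Element totals:
  C: 8
  H: 18
  S: 1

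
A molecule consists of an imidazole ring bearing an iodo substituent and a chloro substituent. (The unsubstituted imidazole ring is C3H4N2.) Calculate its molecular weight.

Atom tally by fragment:
  imidazole ring core → C:3 H:4 N:2
  (− 2 ring H displaced by substituents)
  + I → I:1
  + Cl → Cl:1
Element totals:
  C: 3
  H: 2
  Cl: 1
  I: 1
  N: 2
Molecular formula: C3H2ClIN2.
  M = 3(12.011) + 2(1.008) + 35.45 + 126.904 + 2(14.007)
    = 36.033 + 2.016 + 35.450 + 126.904 + 28.014 = 228.417

228.42 g/mol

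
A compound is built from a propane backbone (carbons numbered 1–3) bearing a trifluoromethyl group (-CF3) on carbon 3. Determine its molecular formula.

Atom tally by fragment:
  CH3 → C:1 H:3
  CH2 → C:1 H:2
  CH2CF3 → C:2 H:2 F:3
Element totals:
  C: 4
  H: 7
  F: 3

C4H7F3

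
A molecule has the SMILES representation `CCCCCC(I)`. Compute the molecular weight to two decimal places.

Atom tally by fragment:
  CH3 → C:1 H:3
  CH2 → C:1 H:2
  CH2 → C:1 H:2
  CH2 → C:1 H:2
  CH2 → C:1 H:2
  CH2I → C:1 H:2 I:1
Element totals:
  C: 6
  H: 13
  I: 1
Molecular formula: C6H13I.
  M = 6(12.011) + 13(1.008) + 126.904
    = 72.066 + 13.104 + 126.904 = 212.074

212.07 g/mol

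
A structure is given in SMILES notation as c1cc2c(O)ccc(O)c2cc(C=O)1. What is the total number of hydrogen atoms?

8

Atom tally by fragment:
  naphthalene ring system core → C:10 H:8
  (− 3 ring H displaced by substituents)
  + OH → O:1 H:1
  + OH → O:1 H:1
  + CHO → C:1 H:1 O:1
Element totals:
  C: 11
  H: 8
  O: 3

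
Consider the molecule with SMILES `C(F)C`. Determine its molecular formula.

Atom tally by fragment:
  FCH2 → C:1 H:2 F:1
  CH3 → C:1 H:3
Element totals:
  C: 2
  H: 5
  F: 1

C2H5F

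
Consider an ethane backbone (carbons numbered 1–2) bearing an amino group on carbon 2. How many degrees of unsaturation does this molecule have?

0

Atom tally by fragment:
  CH3 → C:1 H:3
  CH2NH2 → C:1 H:4 N:1
Element totals:
  C: 2
  H: 7
  N: 1
Molecular formula: C2H7N.
DoU = (2C + 2 + N − H − X) / 2 = (2·2 + 2 + 1 − 7 − 0) / 2 = 0.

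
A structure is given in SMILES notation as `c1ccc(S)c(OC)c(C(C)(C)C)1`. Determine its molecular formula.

Atom tally by fragment:
  benzene ring core → C:6 H:6
  (− 3 ring H displaced by substituents)
  + SH → S:1 H:1
  + OCH3 → C:1 H:3 O:1
  + C(CH3)3 → C:4 H:9
Element totals:
  C: 11
  H: 16
  O: 1
  S: 1

C11H16OS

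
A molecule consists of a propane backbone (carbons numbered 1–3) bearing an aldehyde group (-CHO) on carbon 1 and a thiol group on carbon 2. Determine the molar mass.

Atom tally by fragment:
  OHCCH2 → C:2 H:3 O:1
  CH(SH) → C:1 H:2 S:1
  CH3 → C:1 H:3
Element totals:
  C: 4
  H: 8
  O: 1
  S: 1
Molecular formula: C4H8OS.
  M = 4(12.011) + 8(1.008) + 15.999 + 32.06
    = 48.044 + 8.064 + 15.999 + 32.060 = 104.167

104.17 g/mol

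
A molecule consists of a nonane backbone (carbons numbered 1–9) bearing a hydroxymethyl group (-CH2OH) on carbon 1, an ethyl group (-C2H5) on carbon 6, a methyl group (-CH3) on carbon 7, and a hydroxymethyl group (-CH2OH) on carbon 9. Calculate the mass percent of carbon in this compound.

72.99%

Atom tally by fragment:
  HOCH2CH2 → C:2 H:5 O:1
  CH2 → C:1 H:2
  CH2 → C:1 H:2
  CH2 → C:1 H:2
  CH2 → C:1 H:2
  CH(C2H5) → C:3 H:6
  CH(CH3) → C:2 H:4
  CH2 → C:1 H:2
  CH2CH2OH → C:2 H:5 O:1
Element totals:
  C: 14
  H: 30
  O: 2
Molecular formula: C14H30O2.
Molar mass = 230.392 g/mol.
Mass from C: 14 × 12.011 = 168.154 g/mol.
%C = 168.154 / 230.392 × 100 = 72.99%.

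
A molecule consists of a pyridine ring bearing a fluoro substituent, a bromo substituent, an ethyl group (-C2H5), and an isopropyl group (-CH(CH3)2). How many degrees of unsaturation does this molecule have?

Atom tally by fragment:
  pyridine ring core → C:5 H:5 N:1
  (− 4 ring H displaced by substituents)
  + F → F:1
  + Br → Br:1
  + C2H5 → C:2 H:5
  + CH(CH3)2 → C:3 H:7
Element totals:
  C: 10
  H: 13
  Br: 1
  F: 1
  N: 1
Molecular formula: C10H13BrFN.
DoU = (2C + 2 + N − H − X) / 2 = (2·10 + 2 + 1 − 13 − 2) / 2 = 4.

4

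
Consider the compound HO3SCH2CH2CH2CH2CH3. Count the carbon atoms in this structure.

Atom tally by fragment:
  HO3SCH2 → C:1 H:3 S:1 O:3
  CH2 → C:1 H:2
  CH2 → C:1 H:2
  CH2 → C:1 H:2
  CH3 → C:1 H:3
Element totals:
  C: 5
  H: 12
  O: 3
  S: 1

5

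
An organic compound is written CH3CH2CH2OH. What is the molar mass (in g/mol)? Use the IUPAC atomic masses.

Atom tally by fragment:
  CH3 → C:1 H:3
  CH2CH2OH → C:2 H:5 O:1
Element totals:
  C: 3
  H: 8
  O: 1
Molecular formula: C3H8O.
  M = 3(12.011) + 8(1.008) + 15.999
    = 36.033 + 8.064 + 15.999 = 60.096

60.10 g/mol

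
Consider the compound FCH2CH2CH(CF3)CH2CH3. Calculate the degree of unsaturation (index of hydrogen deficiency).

0

Atom tally by fragment:
  FCH2 → C:1 H:2 F:1
  CH2 → C:1 H:2
  CH(CF3) → C:2 H:1 F:3
  CH2 → C:1 H:2
  CH3 → C:1 H:3
Element totals:
  C: 6
  H: 10
  F: 4
Molecular formula: C6H10F4.
DoU = (2C + 2 + N − H − X) / 2 = (2·6 + 2 + 0 − 10 − 4) / 2 = 0.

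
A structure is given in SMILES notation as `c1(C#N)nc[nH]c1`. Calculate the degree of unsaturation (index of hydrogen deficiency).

Atom tally by fragment:
  imidazole ring core → C:3 H:4 N:2
  (− 1 ring H displaced by substituents)
  + CN → C:1 N:1
Element totals:
  C: 4
  H: 3
  N: 3
Molecular formula: C4H3N3.
DoU = (2C + 2 + N − H − X) / 2 = (2·4 + 2 + 3 − 3 − 0) / 2 = 5.

5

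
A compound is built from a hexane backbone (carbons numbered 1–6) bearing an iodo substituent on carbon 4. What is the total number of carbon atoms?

6

Atom tally by fragment:
  CH3 → C:1 H:3
  CH2 → C:1 H:2
  CH2 → C:1 H:2
  CH(I) → C:1 H:1 I:1
  CH2 → C:1 H:2
  CH3 → C:1 H:3
Element totals:
  C: 6
  H: 13
  I: 1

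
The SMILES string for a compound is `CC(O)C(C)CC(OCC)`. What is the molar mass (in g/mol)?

Atom tally by fragment:
  CH3 → C:1 H:3
  CH(OH) → C:1 H:2 O:1
  CH(CH3) → C:2 H:4
  CH2 → C:1 H:2
  CH2OC2H5 → C:3 H:7 O:1
Element totals:
  C: 8
  H: 18
  O: 2
Molecular formula: C8H18O2.
  M = 8(12.011) + 18(1.008) + 2(15.999)
    = 96.088 + 18.144 + 31.998 = 146.230

146.23 g/mol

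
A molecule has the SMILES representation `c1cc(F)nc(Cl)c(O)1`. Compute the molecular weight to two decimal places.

Atom tally by fragment:
  pyridine ring core → C:5 H:5 N:1
  (− 3 ring H displaced by substituents)
  + F → F:1
  + Cl → Cl:1
  + OH → O:1 H:1
Element totals:
  C: 5
  H: 3
  Cl: 1
  F: 1
  N: 1
  O: 1
Molecular formula: C5H3ClFNO.
  M = 5(12.011) + 3(1.008) + 35.45 + 18.998 + 14.007 + 15.999
    = 60.055 + 3.024 + 35.450 + 18.998 + 14.007 + 15.999 = 147.533

147.53 g/mol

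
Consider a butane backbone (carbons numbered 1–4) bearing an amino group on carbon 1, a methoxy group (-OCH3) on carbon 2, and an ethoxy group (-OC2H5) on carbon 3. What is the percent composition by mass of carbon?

Atom tally by fragment:
  H2NCH2 → C:1 H:4 N:1
  CH(OCH3) → C:2 H:4 O:1
  CH(OC2H5) → C:3 H:6 O:1
  CH3 → C:1 H:3
Element totals:
  C: 7
  H: 17
  N: 1
  O: 2
Molecular formula: C7H17NO2.
Molar mass = 147.218 g/mol.
Mass from C: 7 × 12.011 = 84.077 g/mol.
%C = 84.077 / 147.218 × 100 = 57.11%.

57.11%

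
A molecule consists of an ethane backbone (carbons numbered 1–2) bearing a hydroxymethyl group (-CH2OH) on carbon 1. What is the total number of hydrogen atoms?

Atom tally by fragment:
  HOCH2CH2 → C:2 H:5 O:1
  CH3 → C:1 H:3
Element totals:
  C: 3
  H: 8
  O: 1

8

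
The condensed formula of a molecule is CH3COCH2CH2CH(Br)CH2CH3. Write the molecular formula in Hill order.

Atom tally by fragment:
  CH3COCH2 → C:3 H:5 O:1
  CH2 → C:1 H:2
  CH(Br) → C:1 H:1 Br:1
  CH2 → C:1 H:2
  CH3 → C:1 H:3
Element totals:
  C: 7
  H: 13
  Br: 1
  O: 1

C7H13BrO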